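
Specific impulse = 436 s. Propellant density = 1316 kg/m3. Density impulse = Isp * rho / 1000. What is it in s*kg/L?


rho*Isp = 436 * 1316 / 1000 = 574 s*kg/L

574 s*kg/L


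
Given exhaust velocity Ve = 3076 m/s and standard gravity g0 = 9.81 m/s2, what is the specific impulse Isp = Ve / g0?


Isp = Ve / g0 = 3076 / 9.81 = 313.6 s

313.6 s


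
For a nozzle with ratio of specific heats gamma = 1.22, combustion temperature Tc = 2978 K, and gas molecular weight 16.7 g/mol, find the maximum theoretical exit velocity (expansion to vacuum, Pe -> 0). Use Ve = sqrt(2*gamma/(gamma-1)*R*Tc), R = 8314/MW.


R = 8314 / 16.7 = 497.84 J/(kg.K)
Ve = sqrt(2 * 1.22 / (1.22 - 1) * 497.84 * 2978) = 4055 m/s

4055 m/s


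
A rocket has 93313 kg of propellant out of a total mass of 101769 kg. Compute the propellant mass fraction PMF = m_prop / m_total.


PMF = 93313 / 101769 = 0.917

0.917


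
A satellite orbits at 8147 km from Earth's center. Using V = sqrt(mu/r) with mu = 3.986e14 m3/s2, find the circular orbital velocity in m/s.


V = sqrt(3.986e14 / 8147000) = 6995 m/s

6995 m/s


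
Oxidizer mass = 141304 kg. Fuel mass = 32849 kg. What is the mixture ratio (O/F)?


MR = 141304 / 32849 = 4.3

4.3


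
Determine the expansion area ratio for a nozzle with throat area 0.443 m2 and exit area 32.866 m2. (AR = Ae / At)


AR = 32.866 / 0.443 = 74.2

74.2


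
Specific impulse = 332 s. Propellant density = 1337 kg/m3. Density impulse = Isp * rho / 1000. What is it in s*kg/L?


rho*Isp = 332 * 1337 / 1000 = 444 s*kg/L

444 s*kg/L


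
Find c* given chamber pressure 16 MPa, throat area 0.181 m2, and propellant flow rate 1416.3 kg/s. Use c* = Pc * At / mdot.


c* = 16e6 * 0.181 / 1416.3 = 2045 m/s

2045 m/s


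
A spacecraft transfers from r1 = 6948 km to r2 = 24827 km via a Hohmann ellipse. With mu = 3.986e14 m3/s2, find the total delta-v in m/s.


V1 = sqrt(mu/r1) = 7574.23 m/s
dV1 = V1*(sqrt(2*r2/(r1+r2)) - 1) = 1894.09 m/s
V2 = sqrt(mu/r2) = 4006.88 m/s
dV2 = V2*(1 - sqrt(2*r1/(r1+r2))) = 1357.11 m/s
Total dV = 3251 m/s

3251 m/s


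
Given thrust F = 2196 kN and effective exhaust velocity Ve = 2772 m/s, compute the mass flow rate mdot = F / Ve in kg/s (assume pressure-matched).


mdot = F / Ve = 2196000 / 2772 = 792.2 kg/s

792.2 kg/s


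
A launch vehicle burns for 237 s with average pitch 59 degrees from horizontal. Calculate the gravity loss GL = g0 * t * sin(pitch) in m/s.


GL = 9.81 * 237 * sin(59 deg) = 1993 m/s

1993 m/s


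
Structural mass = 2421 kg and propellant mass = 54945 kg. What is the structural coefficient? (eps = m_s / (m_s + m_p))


eps = 2421 / (2421 + 54945) = 0.0422

0.0422


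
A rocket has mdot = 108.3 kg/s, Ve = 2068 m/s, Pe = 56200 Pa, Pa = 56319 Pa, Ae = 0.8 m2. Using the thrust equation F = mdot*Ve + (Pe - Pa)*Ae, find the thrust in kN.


F = 108.3 * 2068 + (56200 - 56319) * 0.8 = 223869.0 N = 223.9 kN

223.9 kN


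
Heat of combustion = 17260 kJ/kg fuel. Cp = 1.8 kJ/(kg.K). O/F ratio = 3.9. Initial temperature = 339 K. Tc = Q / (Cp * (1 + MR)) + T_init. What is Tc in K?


Tc = 17260 / (1.8 * (1 + 3.9)) + 339 = 2296 K

2296 K


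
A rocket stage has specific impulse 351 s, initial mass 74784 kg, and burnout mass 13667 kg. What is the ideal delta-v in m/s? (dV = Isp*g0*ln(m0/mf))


Ve = 351 * 9.81 = 3443.31 m/s
dV = 3443.31 * ln(74784/13667) = 5852 m/s

5852 m/s


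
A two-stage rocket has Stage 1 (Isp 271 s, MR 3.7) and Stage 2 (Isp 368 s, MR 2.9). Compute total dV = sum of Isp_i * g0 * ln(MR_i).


dV1 = 271 * 9.81 * ln(3.7) = 3478.2 m/s
dV2 = 368 * 9.81 * ln(2.9) = 3843.7 m/s
Total dV = 3478.2 + 3843.7 = 7321.9 m/s ~ 7322 m/s

7322 m/s


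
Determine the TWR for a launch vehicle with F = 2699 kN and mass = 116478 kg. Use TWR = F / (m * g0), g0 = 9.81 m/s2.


TWR = 2699000 / (116478 * 9.81) = 2.36

2.36


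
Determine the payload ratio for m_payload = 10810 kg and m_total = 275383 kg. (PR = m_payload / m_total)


PR = 10810 / 275383 = 0.0393

0.0393


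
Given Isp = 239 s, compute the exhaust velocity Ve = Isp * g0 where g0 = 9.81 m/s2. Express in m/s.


Ve = Isp * g0 = 239 * 9.81 = 2344.6 m/s

2344.6 m/s


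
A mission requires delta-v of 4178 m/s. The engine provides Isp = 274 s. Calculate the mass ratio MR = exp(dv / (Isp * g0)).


Ve = 274 * 9.81 = 2687.94 m/s
MR = exp(4178 / 2687.94) = 4.732

4.732


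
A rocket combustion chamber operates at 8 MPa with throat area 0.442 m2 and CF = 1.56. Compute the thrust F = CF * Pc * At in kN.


F = 1.56 * 8e6 * 0.442 = 5.5162e+06 N = 5516.2 kN

5516.2 kN


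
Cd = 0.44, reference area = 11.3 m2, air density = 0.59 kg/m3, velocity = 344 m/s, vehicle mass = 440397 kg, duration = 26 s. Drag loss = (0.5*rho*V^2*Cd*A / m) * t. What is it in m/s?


D = 0.5 * 0.59 * 344^2 * 0.44 * 11.3 = 173568.14 N
a = 173568.14 / 440397 = 0.3941 m/s2
dV = 0.3941 * 26 = 10.2 m/s

10.2 m/s


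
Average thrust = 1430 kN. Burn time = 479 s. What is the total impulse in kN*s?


It = 1430 * 479 = 684970 kN*s

684970 kN*s


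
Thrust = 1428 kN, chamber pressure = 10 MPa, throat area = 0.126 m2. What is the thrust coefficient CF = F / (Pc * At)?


CF = 1428000 / (10e6 * 0.126) = 1.13

1.13


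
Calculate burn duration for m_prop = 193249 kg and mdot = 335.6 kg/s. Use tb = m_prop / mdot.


tb = 193249 / 335.6 = 575.8 s

575.8 s


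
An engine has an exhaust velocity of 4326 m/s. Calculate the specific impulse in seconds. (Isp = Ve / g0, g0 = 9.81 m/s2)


Isp = Ve / g0 = 4326 / 9.81 = 441.0 s

441.0 s


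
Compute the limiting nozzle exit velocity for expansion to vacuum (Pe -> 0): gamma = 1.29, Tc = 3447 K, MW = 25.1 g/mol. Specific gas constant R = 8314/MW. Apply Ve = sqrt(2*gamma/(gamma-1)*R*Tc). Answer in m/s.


R = 8314 / 25.1 = 331.24 J/(kg.K)
Ve = sqrt(2 * 1.29 / (1.29 - 1) * 331.24 * 3447) = 3187 m/s

3187 m/s


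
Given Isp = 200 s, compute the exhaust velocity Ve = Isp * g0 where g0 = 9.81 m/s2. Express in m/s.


Ve = Isp * g0 = 200 * 9.81 = 1962.0 m/s

1962.0 m/s


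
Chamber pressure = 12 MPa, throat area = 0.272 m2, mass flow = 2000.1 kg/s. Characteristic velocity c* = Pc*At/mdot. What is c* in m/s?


c* = 12e6 * 0.272 / 2000.1 = 1632 m/s

1632 m/s


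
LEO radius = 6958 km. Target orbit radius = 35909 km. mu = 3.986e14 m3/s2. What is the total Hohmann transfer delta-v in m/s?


V1 = sqrt(mu/r1) = 7568.79 m/s
dV1 = V1*(sqrt(2*r2/(r1+r2)) - 1) = 2227.95 m/s
V2 = sqrt(mu/r2) = 3331.71 m/s
dV2 = V2*(1 - sqrt(2*r1/(r1+r2))) = 1433.42 m/s
Total dV = 3661 m/s

3661 m/s


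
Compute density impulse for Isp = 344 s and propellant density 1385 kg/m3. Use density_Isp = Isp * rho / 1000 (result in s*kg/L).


rho*Isp = 344 * 1385 / 1000 = 476 s*kg/L

476 s*kg/L


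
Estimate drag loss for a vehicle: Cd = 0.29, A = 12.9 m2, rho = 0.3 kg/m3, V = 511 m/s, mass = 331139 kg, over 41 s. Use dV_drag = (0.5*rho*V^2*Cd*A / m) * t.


D = 0.5 * 0.3 * 511^2 * 0.29 * 12.9 = 146528.05 N
a = 146528.05 / 331139 = 0.4425 m/s2
dV = 0.4425 * 41 = 18.1 m/s

18.1 m/s


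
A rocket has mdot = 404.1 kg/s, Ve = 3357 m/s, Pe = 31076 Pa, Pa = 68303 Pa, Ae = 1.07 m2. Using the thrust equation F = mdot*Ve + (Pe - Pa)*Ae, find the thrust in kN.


F = 404.1 * 3357 + (31076 - 68303) * 1.07 = 1.3167e+06 N = 1316.7 kN

1316.7 kN


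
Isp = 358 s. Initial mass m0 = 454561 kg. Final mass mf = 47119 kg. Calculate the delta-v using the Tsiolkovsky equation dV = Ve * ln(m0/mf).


Ve = 358 * 9.81 = 3511.98 m/s
dV = 3511.98 * ln(454561/47119) = 7960 m/s

7960 m/s


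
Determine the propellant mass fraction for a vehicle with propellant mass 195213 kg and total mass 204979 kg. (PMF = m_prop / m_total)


PMF = 195213 / 204979 = 0.952

0.952


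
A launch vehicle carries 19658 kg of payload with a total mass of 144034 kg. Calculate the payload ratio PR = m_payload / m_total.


PR = 19658 / 144034 = 0.1365

0.1365


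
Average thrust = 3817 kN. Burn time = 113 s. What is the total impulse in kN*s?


It = 3817 * 113 = 431321 kN*s

431321 kN*s


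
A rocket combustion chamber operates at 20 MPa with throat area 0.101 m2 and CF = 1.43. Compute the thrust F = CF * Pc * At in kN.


F = 1.43 * 20e6 * 0.101 = 2.8886e+06 N = 2888.6 kN

2888.6 kN


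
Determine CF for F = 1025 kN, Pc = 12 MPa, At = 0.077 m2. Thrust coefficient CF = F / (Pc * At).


CF = 1025000 / (12e6 * 0.077) = 1.11

1.11


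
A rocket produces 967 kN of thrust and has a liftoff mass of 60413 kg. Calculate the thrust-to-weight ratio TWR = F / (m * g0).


TWR = 967000 / (60413 * 9.81) = 1.63

1.63


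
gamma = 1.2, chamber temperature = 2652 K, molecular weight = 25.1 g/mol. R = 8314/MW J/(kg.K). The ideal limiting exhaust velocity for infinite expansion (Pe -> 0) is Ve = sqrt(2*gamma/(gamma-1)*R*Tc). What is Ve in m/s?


R = 8314 / 25.1 = 331.24 J/(kg.K)
Ve = sqrt(2 * 1.2 / (1.2 - 1) * 331.24 * 2652) = 3247 m/s

3247 m/s


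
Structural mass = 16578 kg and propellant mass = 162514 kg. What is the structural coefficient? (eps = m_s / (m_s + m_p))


eps = 16578 / (16578 + 162514) = 0.0926

0.0926


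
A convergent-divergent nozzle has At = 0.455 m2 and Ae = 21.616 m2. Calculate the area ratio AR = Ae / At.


AR = 21.616 / 0.455 = 47.5

47.5


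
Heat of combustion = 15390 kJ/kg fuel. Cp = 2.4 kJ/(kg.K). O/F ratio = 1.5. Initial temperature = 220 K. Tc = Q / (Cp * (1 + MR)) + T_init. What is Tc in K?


Tc = 15390 / (2.4 * (1 + 1.5)) + 220 = 2785 K

2785 K


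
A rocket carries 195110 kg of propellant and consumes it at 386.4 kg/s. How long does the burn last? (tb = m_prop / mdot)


tb = 195110 / 386.4 = 504.9 s

504.9 s


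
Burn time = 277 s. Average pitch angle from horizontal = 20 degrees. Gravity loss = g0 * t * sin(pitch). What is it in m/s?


GL = 9.81 * 277 * sin(20 deg) = 929 m/s

929 m/s


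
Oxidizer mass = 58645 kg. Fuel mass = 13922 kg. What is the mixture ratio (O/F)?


MR = 58645 / 13922 = 4.21

4.21


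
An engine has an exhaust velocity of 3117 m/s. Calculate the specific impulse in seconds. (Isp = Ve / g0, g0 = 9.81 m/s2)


Isp = Ve / g0 = 3117 / 9.81 = 317.7 s

317.7 s


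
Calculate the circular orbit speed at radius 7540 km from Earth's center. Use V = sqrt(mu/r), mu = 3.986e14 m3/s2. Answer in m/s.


V = sqrt(3.986e14 / 7540000) = 7271 m/s

7271 m/s


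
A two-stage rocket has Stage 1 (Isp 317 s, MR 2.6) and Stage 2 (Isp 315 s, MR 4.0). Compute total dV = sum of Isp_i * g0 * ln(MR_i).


dV1 = 317 * 9.81 * ln(2.6) = 2971.4 m/s
dV2 = 315 * 9.81 * ln(4.0) = 4283.9 m/s
Total dV = 2971.4 + 4283.9 = 7255.3 m/s ~ 7255 m/s

7255 m/s


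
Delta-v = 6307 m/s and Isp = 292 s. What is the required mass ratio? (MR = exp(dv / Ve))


Ve = 292 * 9.81 = 2864.52 m/s
MR = exp(6307 / 2864.52) = 9.041

9.041


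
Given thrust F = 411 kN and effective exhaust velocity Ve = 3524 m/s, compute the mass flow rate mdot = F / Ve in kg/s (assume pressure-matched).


mdot = F / Ve = 411000 / 3524 = 116.6 kg/s

116.6 kg/s


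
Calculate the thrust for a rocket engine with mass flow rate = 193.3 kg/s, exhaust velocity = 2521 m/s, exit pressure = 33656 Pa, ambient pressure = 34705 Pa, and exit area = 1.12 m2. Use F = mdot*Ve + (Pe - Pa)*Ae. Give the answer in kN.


F = 193.3 * 2521 + (33656 - 34705) * 1.12 = 486134.0 N = 486.1 kN

486.1 kN


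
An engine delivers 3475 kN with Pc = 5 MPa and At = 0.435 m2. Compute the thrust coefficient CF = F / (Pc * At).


CF = 3475000 / (5e6 * 0.435) = 1.6

1.6


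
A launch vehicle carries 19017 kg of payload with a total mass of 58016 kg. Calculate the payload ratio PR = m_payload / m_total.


PR = 19017 / 58016 = 0.3278

0.3278


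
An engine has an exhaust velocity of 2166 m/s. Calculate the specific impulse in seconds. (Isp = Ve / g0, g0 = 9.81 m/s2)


Isp = Ve / g0 = 2166 / 9.81 = 220.8 s

220.8 s


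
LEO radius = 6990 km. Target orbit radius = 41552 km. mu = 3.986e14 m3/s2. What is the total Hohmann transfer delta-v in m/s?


V1 = sqrt(mu/r1) = 7551.44 m/s
dV1 = V1*(sqrt(2*r2/(r1+r2)) - 1) = 2329.13 m/s
V2 = sqrt(mu/r2) = 3097.22 m/s
dV2 = V2*(1 - sqrt(2*r1/(r1+r2))) = 1435.09 m/s
Total dV = 3764 m/s

3764 m/s


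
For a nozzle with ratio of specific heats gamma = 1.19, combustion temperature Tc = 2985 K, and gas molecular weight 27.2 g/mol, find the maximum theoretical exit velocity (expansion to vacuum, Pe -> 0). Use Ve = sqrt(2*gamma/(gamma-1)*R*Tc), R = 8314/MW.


R = 8314 / 27.2 = 305.66 J/(kg.K)
Ve = sqrt(2 * 1.19 / (1.19 - 1) * 305.66 * 2985) = 3381 m/s

3381 m/s


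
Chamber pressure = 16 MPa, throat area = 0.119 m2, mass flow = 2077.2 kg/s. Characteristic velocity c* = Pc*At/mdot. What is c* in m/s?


c* = 16e6 * 0.119 / 2077.2 = 917 m/s

917 m/s


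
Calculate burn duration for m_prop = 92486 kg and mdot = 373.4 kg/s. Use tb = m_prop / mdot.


tb = 92486 / 373.4 = 247.7 s

247.7 s


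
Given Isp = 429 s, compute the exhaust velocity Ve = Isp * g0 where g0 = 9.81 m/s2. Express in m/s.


Ve = Isp * g0 = 429 * 9.81 = 4208.5 m/s

4208.5 m/s


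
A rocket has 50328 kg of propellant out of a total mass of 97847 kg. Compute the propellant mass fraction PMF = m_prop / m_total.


PMF = 50328 / 97847 = 0.514

0.514


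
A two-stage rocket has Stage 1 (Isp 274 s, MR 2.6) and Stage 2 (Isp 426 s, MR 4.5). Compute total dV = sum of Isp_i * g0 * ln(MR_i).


dV1 = 274 * 9.81 * ln(2.6) = 2568.4 m/s
dV2 = 426 * 9.81 * ln(4.5) = 6285.6 m/s
Total dV = 2568.4 + 6285.6 = 8854.0 m/s ~ 8854 m/s

8854 m/s


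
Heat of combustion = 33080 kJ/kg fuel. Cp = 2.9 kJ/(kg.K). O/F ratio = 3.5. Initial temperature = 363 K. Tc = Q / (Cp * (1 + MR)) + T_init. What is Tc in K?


Tc = 33080 / (2.9 * (1 + 3.5)) + 363 = 2898 K

2898 K


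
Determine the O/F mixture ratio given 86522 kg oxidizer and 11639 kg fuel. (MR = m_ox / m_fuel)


MR = 86522 / 11639 = 7.43

7.43


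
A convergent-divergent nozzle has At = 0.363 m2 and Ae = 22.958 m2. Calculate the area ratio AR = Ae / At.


AR = 22.958 / 0.363 = 63.2

63.2


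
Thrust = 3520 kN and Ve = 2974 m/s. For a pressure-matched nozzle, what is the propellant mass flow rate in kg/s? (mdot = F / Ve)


mdot = F / Ve = 3520000 / 2974 = 1183.6 kg/s

1183.6 kg/s


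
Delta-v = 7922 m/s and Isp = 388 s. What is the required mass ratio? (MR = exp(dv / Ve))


Ve = 388 * 9.81 = 3806.28 m/s
MR = exp(7922 / 3806.28) = 8.015

8.015


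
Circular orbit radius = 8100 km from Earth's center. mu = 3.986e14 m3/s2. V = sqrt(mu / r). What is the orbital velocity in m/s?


V = sqrt(3.986e14 / 8100000) = 7015 m/s

7015 m/s


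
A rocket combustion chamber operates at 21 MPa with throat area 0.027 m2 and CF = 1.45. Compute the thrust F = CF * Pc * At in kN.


F = 1.45 * 21e6 * 0.027 = 822150.0 N = 822.1 kN

822.1 kN


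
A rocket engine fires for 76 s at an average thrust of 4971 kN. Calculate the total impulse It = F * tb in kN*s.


It = 4971 * 76 = 377796 kN*s

377796 kN*s


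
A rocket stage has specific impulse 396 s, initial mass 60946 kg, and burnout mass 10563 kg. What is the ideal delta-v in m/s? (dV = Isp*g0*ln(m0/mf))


Ve = 396 * 9.81 = 3884.76 m/s
dV = 3884.76 * ln(60946/10563) = 6809 m/s

6809 m/s


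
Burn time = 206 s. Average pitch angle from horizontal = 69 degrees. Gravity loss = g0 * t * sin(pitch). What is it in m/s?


GL = 9.81 * 206 * sin(69 deg) = 1887 m/s

1887 m/s


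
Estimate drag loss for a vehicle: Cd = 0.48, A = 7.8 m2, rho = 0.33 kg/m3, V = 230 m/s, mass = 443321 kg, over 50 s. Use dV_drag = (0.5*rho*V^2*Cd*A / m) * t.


D = 0.5 * 0.33 * 230^2 * 0.48 * 7.8 = 32679.5 N
a = 32679.5 / 443321 = 0.0737 m/s2
dV = 0.0737 * 50 = 3.7 m/s

3.7 m/s


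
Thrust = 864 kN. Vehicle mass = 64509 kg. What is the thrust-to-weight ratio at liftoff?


TWR = 864000 / (64509 * 9.81) = 1.37

1.37


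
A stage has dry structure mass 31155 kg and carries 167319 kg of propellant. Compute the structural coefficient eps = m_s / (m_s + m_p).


eps = 31155 / (31155 + 167319) = 0.157

0.157


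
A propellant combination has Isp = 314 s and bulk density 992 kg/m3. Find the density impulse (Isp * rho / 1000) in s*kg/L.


rho*Isp = 314 * 992 / 1000 = 311 s*kg/L

311 s*kg/L


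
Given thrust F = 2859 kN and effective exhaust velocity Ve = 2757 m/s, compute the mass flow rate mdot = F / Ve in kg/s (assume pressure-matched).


mdot = F / Ve = 2859000 / 2757 = 1037.0 kg/s

1037.0 kg/s


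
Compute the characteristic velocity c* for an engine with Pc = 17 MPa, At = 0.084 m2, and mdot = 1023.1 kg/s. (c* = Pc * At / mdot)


c* = 17e6 * 0.084 / 1023.1 = 1396 m/s

1396 m/s


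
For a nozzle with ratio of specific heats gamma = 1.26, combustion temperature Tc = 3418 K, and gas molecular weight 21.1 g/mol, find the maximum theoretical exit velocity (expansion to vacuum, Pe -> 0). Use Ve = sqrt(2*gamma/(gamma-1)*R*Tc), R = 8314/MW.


R = 8314 / 21.1 = 394.03 J/(kg.K)
Ve = sqrt(2 * 1.26 / (1.26 - 1) * 394.03 * 3418) = 3613 m/s

3613 m/s


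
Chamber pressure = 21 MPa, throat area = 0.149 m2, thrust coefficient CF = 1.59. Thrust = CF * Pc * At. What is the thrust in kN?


F = 1.59 * 21e6 * 0.149 = 4.9751e+06 N = 4975.1 kN

4975.1 kN


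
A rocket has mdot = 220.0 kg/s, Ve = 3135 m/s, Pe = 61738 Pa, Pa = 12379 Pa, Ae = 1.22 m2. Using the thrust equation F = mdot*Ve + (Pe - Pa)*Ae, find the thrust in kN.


F = 220.0 * 3135 + (61738 - 12379) * 1.22 = 749918.0 N = 749.9 kN

749.9 kN


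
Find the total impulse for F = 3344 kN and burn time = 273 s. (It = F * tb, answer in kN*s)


It = 3344 * 273 = 912912 kN*s

912912 kN*s


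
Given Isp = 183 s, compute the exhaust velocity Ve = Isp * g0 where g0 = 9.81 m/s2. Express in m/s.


Ve = Isp * g0 = 183 * 9.81 = 1795.2 m/s

1795.2 m/s


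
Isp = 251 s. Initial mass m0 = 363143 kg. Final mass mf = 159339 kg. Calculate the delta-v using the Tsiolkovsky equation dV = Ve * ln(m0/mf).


Ve = 251 * 9.81 = 2462.31 m/s
dV = 2462.31 * ln(363143/159339) = 2028 m/s

2028 m/s


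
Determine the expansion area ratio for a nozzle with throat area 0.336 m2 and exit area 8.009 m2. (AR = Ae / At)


AR = 8.009 / 0.336 = 23.8

23.8


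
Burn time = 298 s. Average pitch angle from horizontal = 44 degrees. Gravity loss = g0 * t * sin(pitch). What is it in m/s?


GL = 9.81 * 298 * sin(44 deg) = 2031 m/s

2031 m/s


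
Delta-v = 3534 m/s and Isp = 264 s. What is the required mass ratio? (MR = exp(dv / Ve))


Ve = 264 * 9.81 = 2589.84 m/s
MR = exp(3534 / 2589.84) = 3.914

3.914


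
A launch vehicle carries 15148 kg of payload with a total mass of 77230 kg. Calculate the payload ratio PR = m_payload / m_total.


PR = 15148 / 77230 = 0.1961

0.1961


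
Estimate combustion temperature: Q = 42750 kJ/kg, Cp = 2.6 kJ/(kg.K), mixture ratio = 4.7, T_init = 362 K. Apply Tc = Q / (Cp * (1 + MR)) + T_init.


Tc = 42750 / (2.6 * (1 + 4.7)) + 362 = 3247 K

3247 K


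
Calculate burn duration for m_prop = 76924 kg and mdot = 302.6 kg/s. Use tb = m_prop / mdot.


tb = 76924 / 302.6 = 254.2 s

254.2 s


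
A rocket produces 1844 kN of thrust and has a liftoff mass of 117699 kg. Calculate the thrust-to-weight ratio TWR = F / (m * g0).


TWR = 1844000 / (117699 * 9.81) = 1.6

1.6


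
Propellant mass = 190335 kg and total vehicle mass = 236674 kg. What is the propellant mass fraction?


PMF = 190335 / 236674 = 0.804

0.804


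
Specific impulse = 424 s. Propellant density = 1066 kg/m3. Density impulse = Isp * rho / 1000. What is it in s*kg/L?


rho*Isp = 424 * 1066 / 1000 = 452 s*kg/L

452 s*kg/L


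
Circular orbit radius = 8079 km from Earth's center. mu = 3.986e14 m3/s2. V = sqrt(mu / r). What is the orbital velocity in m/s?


V = sqrt(3.986e14 / 8079000) = 7024 m/s

7024 m/s


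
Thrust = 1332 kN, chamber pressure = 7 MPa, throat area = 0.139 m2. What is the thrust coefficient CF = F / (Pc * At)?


CF = 1332000 / (7e6 * 0.139) = 1.37

1.37


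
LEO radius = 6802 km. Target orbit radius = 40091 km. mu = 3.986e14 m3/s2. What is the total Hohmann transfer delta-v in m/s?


V1 = sqrt(mu/r1) = 7655.09 m/s
dV1 = V1*(sqrt(2*r2/(r1+r2)) - 1) = 2354.93 m/s
V2 = sqrt(mu/r2) = 3153.15 m/s
dV2 = V2*(1 - sqrt(2*r1/(r1+r2))) = 1454.81 m/s
Total dV = 3810 m/s

3810 m/s


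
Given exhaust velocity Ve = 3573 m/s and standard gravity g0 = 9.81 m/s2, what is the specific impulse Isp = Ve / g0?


Isp = Ve / g0 = 3573 / 9.81 = 364.2 s

364.2 s


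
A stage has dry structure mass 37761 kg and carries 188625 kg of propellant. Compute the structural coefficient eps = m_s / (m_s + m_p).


eps = 37761 / (37761 + 188625) = 0.1668

0.1668


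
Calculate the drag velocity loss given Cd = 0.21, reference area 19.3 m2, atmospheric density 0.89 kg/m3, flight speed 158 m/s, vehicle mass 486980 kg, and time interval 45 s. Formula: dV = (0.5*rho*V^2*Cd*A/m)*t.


D = 0.5 * 0.89 * 158^2 * 0.21 * 19.3 = 45024.7 N
a = 45024.7 / 486980 = 0.0925 m/s2
dV = 0.0925 * 45 = 4.2 m/s

4.2 m/s


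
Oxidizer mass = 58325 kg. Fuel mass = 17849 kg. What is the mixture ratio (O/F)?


MR = 58325 / 17849 = 3.27

3.27


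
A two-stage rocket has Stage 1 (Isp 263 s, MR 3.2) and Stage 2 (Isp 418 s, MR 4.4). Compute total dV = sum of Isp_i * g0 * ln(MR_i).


dV1 = 263 * 9.81 * ln(3.2) = 3001.0 m/s
dV2 = 418 * 9.81 * ln(4.4) = 6075.4 m/s
Total dV = 3001.0 + 6075.4 = 9076.4 m/s ~ 9076 m/s

9076 m/s


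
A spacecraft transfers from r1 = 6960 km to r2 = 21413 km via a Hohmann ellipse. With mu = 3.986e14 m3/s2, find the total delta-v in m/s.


V1 = sqrt(mu/r1) = 7567.7 m/s
dV1 = V1*(sqrt(2*r2/(r1+r2)) - 1) = 1729.78 m/s
V2 = sqrt(mu/r2) = 4314.49 m/s
dV2 = V2*(1 - sqrt(2*r1/(r1+r2))) = 1292.48 m/s
Total dV = 3022 m/s

3022 m/s


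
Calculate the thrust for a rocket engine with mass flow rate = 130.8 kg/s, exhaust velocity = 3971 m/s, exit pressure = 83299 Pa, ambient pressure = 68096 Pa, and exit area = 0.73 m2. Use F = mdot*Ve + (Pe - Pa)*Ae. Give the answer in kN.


F = 130.8 * 3971 + (83299 - 68096) * 0.73 = 530505.0 N = 530.5 kN

530.5 kN


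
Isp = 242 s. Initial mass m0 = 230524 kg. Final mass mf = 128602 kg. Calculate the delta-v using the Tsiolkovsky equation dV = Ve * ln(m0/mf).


Ve = 242 * 9.81 = 2374.02 m/s
dV = 2374.02 * ln(230524/128602) = 1386 m/s

1386 m/s


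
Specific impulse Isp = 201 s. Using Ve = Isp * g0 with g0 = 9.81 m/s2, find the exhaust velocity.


Ve = Isp * g0 = 201 * 9.81 = 1971.8 m/s

1971.8 m/s


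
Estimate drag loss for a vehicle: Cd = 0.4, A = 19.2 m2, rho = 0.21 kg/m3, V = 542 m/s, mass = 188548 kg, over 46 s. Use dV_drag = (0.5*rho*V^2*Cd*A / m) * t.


D = 0.5 * 0.21 * 542^2 * 0.4 * 19.2 = 236891.29 N
a = 236891.29 / 188548 = 1.2564 m/s2
dV = 1.2564 * 46 = 57.8 m/s

57.8 m/s


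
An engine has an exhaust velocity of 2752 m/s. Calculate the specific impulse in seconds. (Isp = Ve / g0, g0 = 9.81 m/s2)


Isp = Ve / g0 = 2752 / 9.81 = 280.5 s

280.5 s


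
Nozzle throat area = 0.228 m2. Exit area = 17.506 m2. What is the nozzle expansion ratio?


AR = 17.506 / 0.228 = 76.8

76.8


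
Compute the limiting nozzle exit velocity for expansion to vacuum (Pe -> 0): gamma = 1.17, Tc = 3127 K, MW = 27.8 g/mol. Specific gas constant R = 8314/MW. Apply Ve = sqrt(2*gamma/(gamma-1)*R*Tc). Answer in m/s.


R = 8314 / 27.8 = 299.06 J/(kg.K)
Ve = sqrt(2 * 1.17 / (1.17 - 1) * 299.06 * 3127) = 3588 m/s

3588 m/s


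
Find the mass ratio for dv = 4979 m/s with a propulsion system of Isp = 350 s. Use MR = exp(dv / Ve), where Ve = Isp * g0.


Ve = 350 * 9.81 = 3433.5 m/s
MR = exp(4979 / 3433.5) = 4.264

4.264


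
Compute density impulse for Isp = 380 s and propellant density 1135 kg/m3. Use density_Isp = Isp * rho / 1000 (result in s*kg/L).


rho*Isp = 380 * 1135 / 1000 = 431 s*kg/L

431 s*kg/L


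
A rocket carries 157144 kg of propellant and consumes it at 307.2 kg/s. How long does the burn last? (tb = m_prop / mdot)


tb = 157144 / 307.2 = 511.5 s

511.5 s


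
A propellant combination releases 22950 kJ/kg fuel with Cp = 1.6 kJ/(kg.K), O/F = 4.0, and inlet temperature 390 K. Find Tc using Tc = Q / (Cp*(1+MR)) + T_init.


Tc = 22950 / (1.6 * (1 + 4.0)) + 390 = 3259 K

3259 K


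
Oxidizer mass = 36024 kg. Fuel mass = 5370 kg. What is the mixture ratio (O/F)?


MR = 36024 / 5370 = 6.71

6.71


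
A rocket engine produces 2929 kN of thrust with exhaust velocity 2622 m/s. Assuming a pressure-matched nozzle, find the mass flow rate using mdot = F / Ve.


mdot = F / Ve = 2929000 / 2622 = 1117.1 kg/s

1117.1 kg/s


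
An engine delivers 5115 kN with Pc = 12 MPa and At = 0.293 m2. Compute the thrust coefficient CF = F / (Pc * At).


CF = 5115000 / (12e6 * 0.293) = 1.45

1.45


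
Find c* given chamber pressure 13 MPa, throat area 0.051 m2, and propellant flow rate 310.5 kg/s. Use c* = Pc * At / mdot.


c* = 13e6 * 0.051 / 310.5 = 2135 m/s

2135 m/s


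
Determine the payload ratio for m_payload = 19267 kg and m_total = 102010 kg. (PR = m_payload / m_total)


PR = 19267 / 102010 = 0.1889

0.1889


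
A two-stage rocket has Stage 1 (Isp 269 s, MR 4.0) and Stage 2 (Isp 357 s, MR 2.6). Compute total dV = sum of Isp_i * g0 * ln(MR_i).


dV1 = 269 * 9.81 * ln(4.0) = 3658.3 m/s
dV2 = 357 * 9.81 * ln(2.6) = 3346.4 m/s
Total dV = 3658.3 + 3346.4 = 7004.7 m/s ~ 7005 m/s

7005 m/s


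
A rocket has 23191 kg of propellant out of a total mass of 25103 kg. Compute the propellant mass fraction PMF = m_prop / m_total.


PMF = 23191 / 25103 = 0.924

0.924


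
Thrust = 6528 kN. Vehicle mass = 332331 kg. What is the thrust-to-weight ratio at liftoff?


TWR = 6528000 / (332331 * 9.81) = 2.0

2.0


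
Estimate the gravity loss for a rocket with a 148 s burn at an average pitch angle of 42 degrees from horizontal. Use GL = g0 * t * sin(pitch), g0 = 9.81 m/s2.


GL = 9.81 * 148 * sin(42 deg) = 971 m/s

971 m/s


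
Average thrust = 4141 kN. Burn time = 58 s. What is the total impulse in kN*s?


It = 4141 * 58 = 240178 kN*s

240178 kN*s


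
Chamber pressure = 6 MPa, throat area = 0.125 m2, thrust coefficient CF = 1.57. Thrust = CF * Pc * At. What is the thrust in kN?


F = 1.57 * 6e6 * 0.125 = 1.1775e+06 N = 1177.5 kN

1177.5 kN


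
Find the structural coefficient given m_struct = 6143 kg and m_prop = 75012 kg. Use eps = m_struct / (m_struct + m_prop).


eps = 6143 / (6143 + 75012) = 0.0757

0.0757


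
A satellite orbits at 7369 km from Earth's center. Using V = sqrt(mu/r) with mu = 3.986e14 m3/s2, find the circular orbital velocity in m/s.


V = sqrt(3.986e14 / 7369000) = 7355 m/s

7355 m/s


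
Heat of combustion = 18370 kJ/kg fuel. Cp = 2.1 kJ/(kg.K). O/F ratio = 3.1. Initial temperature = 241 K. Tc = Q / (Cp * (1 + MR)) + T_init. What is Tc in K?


Tc = 18370 / (2.1 * (1 + 3.1)) + 241 = 2375 K

2375 K


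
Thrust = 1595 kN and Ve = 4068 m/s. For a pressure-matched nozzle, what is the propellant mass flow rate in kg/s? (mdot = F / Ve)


mdot = F / Ve = 1595000 / 4068 = 392.1 kg/s

392.1 kg/s


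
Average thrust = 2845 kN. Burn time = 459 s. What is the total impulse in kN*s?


It = 2845 * 459 = 1305855 kN*s

1305855 kN*s


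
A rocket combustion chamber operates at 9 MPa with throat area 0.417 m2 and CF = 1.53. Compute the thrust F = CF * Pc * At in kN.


F = 1.53 * 9e6 * 0.417 = 5.7421e+06 N = 5742.1 kN

5742.1 kN


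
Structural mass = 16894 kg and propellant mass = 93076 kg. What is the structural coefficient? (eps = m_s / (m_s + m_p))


eps = 16894 / (16894 + 93076) = 0.1536

0.1536


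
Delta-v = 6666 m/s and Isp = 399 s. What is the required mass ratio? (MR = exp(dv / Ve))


Ve = 399 * 9.81 = 3914.19 m/s
MR = exp(6666 / 3914.19) = 5.491

5.491


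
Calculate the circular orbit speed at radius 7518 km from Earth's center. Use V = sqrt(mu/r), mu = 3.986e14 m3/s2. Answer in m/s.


V = sqrt(3.986e14 / 7518000) = 7281 m/s

7281 m/s


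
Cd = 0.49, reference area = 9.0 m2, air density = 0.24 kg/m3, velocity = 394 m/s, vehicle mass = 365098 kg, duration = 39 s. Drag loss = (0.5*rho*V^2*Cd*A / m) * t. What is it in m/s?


D = 0.5 * 0.24 * 394^2 * 0.49 * 9.0 = 82150.89 N
a = 82150.89 / 365098 = 0.225 m/s2
dV = 0.225 * 39 = 8.8 m/s

8.8 m/s


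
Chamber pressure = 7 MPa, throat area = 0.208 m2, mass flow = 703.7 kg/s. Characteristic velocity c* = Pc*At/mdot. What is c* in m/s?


c* = 7e6 * 0.208 / 703.7 = 2069 m/s

2069 m/s


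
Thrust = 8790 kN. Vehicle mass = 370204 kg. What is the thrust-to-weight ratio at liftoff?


TWR = 8790000 / (370204 * 9.81) = 2.42

2.42


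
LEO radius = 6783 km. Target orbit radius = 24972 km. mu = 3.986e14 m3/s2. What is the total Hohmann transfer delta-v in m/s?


V1 = sqrt(mu/r1) = 7665.8 m/s
dV1 = V1*(sqrt(2*r2/(r1+r2)) - 1) = 1947.96 m/s
V2 = sqrt(mu/r2) = 3995.23 m/s
dV2 = V2*(1 - sqrt(2*r1/(r1+r2))) = 1383.9 m/s
Total dV = 3332 m/s

3332 m/s


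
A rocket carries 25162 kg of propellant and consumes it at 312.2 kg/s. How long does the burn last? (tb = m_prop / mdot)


tb = 25162 / 312.2 = 80.6 s

80.6 s


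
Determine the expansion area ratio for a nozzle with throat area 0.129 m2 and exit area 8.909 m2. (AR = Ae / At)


AR = 8.909 / 0.129 = 69.1

69.1


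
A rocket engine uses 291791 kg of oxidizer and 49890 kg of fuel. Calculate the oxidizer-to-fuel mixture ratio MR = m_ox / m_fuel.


MR = 291791 / 49890 = 5.85

5.85


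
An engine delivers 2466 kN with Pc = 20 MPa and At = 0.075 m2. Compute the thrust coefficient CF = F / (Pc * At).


CF = 2466000 / (20e6 * 0.075) = 1.64

1.64


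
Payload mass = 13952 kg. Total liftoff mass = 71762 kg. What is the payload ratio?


PR = 13952 / 71762 = 0.1944

0.1944


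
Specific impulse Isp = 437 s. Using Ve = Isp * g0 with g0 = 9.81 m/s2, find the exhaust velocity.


Ve = Isp * g0 = 437 * 9.81 = 4287.0 m/s

4287.0 m/s


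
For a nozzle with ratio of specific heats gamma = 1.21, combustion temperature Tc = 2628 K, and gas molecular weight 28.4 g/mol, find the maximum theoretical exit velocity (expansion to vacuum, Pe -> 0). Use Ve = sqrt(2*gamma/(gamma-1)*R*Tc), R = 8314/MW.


R = 8314 / 28.4 = 292.75 J/(kg.K)
Ve = sqrt(2 * 1.21 / (1.21 - 1) * 292.75 * 2628) = 2978 m/s

2978 m/s


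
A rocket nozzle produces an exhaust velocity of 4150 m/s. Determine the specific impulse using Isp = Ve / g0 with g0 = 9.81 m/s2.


Isp = Ve / g0 = 4150 / 9.81 = 423.0 s

423.0 s


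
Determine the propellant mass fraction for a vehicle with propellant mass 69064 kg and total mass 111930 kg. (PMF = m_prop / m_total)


PMF = 69064 / 111930 = 0.617

0.617


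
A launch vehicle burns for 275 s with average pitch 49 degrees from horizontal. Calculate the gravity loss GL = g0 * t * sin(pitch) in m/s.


GL = 9.81 * 275 * sin(49 deg) = 2036 m/s

2036 m/s


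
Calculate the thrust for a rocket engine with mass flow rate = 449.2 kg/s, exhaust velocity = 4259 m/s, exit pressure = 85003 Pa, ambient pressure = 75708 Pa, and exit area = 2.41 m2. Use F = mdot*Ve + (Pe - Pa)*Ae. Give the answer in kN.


F = 449.2 * 4259 + (85003 - 75708) * 2.41 = 1.9355e+06 N = 1935.5 kN

1935.5 kN


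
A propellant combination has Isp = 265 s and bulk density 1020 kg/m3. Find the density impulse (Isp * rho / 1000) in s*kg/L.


rho*Isp = 265 * 1020 / 1000 = 270 s*kg/L

270 s*kg/L


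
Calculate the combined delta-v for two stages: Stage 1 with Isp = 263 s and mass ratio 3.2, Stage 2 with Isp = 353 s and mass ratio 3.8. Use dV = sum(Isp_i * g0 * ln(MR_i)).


dV1 = 263 * 9.81 * ln(3.2) = 3001.0 m/s
dV2 = 353 * 9.81 * ln(3.8) = 4623.0 m/s
Total dV = 3001.0 + 4623.0 = 7624.0 m/s ~ 7624 m/s

7624 m/s


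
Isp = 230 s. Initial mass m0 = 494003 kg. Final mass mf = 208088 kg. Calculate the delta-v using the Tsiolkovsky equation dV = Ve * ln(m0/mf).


Ve = 230 * 9.81 = 2256.3 m/s
dV = 2256.3 * ln(494003/208088) = 1951 m/s

1951 m/s


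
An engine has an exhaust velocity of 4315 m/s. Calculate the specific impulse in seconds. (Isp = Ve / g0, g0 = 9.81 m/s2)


Isp = Ve / g0 = 4315 / 9.81 = 439.9 s

439.9 s


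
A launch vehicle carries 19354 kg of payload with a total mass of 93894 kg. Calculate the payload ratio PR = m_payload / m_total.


PR = 19354 / 93894 = 0.2061

0.2061


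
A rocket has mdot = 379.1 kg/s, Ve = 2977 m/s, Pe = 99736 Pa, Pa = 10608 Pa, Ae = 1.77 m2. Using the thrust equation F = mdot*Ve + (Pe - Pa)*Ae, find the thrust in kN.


F = 379.1 * 2977 + (99736 - 10608) * 1.77 = 1.2863e+06 N = 1286.3 kN

1286.3 kN


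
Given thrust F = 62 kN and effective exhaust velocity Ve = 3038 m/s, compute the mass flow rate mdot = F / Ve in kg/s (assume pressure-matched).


mdot = F / Ve = 62000 / 3038 = 20.4 kg/s

20.4 kg/s


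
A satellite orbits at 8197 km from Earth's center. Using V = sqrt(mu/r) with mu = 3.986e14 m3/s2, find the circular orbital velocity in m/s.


V = sqrt(3.986e14 / 8197000) = 6973 m/s

6973 m/s


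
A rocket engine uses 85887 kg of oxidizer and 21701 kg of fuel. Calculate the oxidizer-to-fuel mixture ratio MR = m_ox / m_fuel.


MR = 85887 / 21701 = 3.96

3.96


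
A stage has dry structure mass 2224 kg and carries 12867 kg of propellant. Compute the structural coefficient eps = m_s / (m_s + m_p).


eps = 2224 / (2224 + 12867) = 0.1474

0.1474


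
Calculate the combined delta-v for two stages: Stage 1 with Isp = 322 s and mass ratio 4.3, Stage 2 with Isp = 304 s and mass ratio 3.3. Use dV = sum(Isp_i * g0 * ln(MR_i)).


dV1 = 322 * 9.81 * ln(4.3) = 4607.5 m/s
dV2 = 304 * 9.81 * ln(3.3) = 3560.6 m/s
Total dV = 4607.5 + 3560.6 = 8168.1 m/s ~ 8168 m/s

8168 m/s


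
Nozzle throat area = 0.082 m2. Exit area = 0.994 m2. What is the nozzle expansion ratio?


AR = 0.994 / 0.082 = 12.1

12.1


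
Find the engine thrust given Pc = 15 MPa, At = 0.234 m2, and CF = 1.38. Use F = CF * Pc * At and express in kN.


F = 1.38 * 15e6 * 0.234 = 4.8438e+06 N = 4843.8 kN

4843.8 kN


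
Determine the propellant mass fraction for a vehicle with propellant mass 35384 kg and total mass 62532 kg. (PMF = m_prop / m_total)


PMF = 35384 / 62532 = 0.566

0.566


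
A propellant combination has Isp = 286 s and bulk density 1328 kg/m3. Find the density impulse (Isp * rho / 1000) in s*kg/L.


rho*Isp = 286 * 1328 / 1000 = 380 s*kg/L

380 s*kg/L


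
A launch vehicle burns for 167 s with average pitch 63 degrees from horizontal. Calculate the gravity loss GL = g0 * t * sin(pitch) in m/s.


GL = 9.81 * 167 * sin(63 deg) = 1460 m/s

1460 m/s


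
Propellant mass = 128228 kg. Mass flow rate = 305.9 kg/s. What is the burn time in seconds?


tb = 128228 / 305.9 = 419.2 s

419.2 s


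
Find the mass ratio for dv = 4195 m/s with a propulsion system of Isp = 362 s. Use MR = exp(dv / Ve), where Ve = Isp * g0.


Ve = 362 * 9.81 = 3551.22 m/s
MR = exp(4195 / 3551.22) = 3.259

3.259


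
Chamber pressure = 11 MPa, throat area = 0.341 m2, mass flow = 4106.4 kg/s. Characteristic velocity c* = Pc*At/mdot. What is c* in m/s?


c* = 11e6 * 0.341 / 4106.4 = 913 m/s

913 m/s


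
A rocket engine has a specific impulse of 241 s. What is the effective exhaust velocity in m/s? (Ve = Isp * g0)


Ve = Isp * g0 = 241 * 9.81 = 2364.2 m/s

2364.2 m/s


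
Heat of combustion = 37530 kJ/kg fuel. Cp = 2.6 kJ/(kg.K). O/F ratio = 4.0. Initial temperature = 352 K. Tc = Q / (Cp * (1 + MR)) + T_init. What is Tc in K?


Tc = 37530 / (2.6 * (1 + 4.0)) + 352 = 3239 K

3239 K


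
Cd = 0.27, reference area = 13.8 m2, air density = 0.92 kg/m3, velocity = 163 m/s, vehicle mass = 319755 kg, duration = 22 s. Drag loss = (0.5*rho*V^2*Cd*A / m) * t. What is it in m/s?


D = 0.5 * 0.92 * 163^2 * 0.27 * 13.8 = 45538.2 N
a = 45538.2 / 319755 = 0.1424 m/s2
dV = 0.1424 * 22 = 3.1 m/s

3.1 m/s


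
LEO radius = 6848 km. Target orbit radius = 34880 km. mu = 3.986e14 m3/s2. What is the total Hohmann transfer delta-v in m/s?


V1 = sqrt(mu/r1) = 7629.34 m/s
dV1 = V1*(sqrt(2*r2/(r1+r2)) - 1) = 2235.19 m/s
V2 = sqrt(mu/r2) = 3380.5 m/s
dV2 = V2*(1 - sqrt(2*r1/(r1+r2))) = 1443.79 m/s
Total dV = 3679 m/s

3679 m/s


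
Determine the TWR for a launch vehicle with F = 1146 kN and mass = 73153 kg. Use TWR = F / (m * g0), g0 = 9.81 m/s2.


TWR = 1146000 / (73153 * 9.81) = 1.6

1.6


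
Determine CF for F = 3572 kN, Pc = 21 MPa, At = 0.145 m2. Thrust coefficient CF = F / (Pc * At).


CF = 3572000 / (21e6 * 0.145) = 1.17

1.17


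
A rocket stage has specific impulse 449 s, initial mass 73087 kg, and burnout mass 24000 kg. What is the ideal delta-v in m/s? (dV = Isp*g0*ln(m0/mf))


Ve = 449 * 9.81 = 4404.69 m/s
dV = 4404.69 * ln(73087/24000) = 4905 m/s

4905 m/s


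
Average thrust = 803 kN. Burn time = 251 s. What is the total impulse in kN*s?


It = 803 * 251 = 201553 kN*s

201553 kN*s


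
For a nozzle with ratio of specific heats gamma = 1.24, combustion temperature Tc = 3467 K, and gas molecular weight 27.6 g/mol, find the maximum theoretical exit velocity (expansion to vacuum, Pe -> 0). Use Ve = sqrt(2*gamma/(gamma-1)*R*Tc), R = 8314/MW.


R = 8314 / 27.6 = 301.23 J/(kg.K)
Ve = sqrt(2 * 1.24 / (1.24 - 1) * 301.23 * 3467) = 3285 m/s

3285 m/s


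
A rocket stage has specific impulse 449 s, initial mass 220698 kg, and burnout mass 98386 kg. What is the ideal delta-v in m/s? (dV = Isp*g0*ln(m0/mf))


Ve = 449 * 9.81 = 4404.69 m/s
dV = 4404.69 * ln(220698/98386) = 3559 m/s

3559 m/s


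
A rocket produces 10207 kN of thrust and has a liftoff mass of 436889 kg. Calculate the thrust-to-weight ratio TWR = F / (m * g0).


TWR = 10207000 / (436889 * 9.81) = 2.38

2.38


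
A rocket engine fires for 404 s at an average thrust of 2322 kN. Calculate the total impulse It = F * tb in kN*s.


It = 2322 * 404 = 938088 kN*s

938088 kN*s


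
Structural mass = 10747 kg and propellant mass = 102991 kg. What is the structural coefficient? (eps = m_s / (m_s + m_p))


eps = 10747 / (10747 + 102991) = 0.0945

0.0945


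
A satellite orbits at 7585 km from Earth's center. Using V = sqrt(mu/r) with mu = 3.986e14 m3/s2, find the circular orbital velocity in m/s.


V = sqrt(3.986e14 / 7585000) = 7249 m/s

7249 m/s


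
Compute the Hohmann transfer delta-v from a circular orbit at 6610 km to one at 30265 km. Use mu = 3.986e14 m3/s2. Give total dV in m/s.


V1 = sqrt(mu/r1) = 7765.47 m/s
dV1 = V1*(sqrt(2*r2/(r1+r2)) - 1) = 2183.71 m/s
V2 = sqrt(mu/r2) = 3629.09 m/s
dV2 = V2*(1 - sqrt(2*r1/(r1+r2))) = 1456.15 m/s
Total dV = 3640 m/s

3640 m/s


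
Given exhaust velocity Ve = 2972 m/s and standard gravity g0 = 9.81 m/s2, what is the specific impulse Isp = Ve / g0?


Isp = Ve / g0 = 2972 / 9.81 = 303.0 s

303.0 s


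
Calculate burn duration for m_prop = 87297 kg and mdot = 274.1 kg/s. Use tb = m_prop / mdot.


tb = 87297 / 274.1 = 318.5 s

318.5 s


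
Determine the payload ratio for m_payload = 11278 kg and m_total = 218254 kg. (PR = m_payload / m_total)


PR = 11278 / 218254 = 0.0517

0.0517


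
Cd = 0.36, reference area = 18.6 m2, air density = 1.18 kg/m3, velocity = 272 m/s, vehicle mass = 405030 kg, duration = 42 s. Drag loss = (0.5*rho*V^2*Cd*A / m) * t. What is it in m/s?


D = 0.5 * 1.18 * 272^2 * 0.36 * 18.6 = 292284.15 N
a = 292284.15 / 405030 = 0.7216 m/s2
dV = 0.7216 * 42 = 30.3 m/s

30.3 m/s


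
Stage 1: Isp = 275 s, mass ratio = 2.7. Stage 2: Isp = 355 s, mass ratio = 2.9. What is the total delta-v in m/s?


dV1 = 275 * 9.81 * ln(2.7) = 2679.5 m/s
dV2 = 355 * 9.81 * ln(2.9) = 3707.9 m/s
Total dV = 2679.5 + 3707.9 = 6387.4 m/s ~ 6387 m/s

6387 m/s
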